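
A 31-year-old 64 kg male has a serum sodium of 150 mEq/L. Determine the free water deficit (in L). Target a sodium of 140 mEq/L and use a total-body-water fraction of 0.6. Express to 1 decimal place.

TBW = 0.6 · 64 = 38.4 L
Free water deficit = TBW · (Na/140 − 1)
= 38.4 · (150/140 − 1)
= 38.4 · 0.0714
= 2.74 L

2.7 L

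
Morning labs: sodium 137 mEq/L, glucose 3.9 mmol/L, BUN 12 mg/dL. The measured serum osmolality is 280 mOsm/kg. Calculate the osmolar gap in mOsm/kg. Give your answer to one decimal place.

Calculated osmolality = 2·Na + glucose + BUN/2.8
= 2·137 + 3.9 + 12/2.8
= 274 + 3.90 + 4.29
= 282.19 mOsm/kg ≈ 282.2 mOsm/kg
Osmolar gap = measured − calculated = 280 − 282.2 = -2.2 mOsm/kg

-2.2 mOsm/kg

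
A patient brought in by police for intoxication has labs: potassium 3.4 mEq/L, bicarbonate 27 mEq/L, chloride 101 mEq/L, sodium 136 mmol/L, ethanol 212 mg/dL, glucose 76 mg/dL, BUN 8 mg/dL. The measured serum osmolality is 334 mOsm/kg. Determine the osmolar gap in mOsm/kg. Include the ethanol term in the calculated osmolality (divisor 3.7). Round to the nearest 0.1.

Calculated osmolality = 2·Na + glucose/18 + BUN/2.8 + ethanol/3.7
= 2·136 + 76/18 + 8/2.8 + 212/3.7
= 272 + 4.22 + 2.86 + 57.30
= 336.38 mOsm/kg ≈ 336.4 mOsm/kg
Osmolar gap = measured − calculated = 334 − 336.4 = -2.4 mOsm/kg

-2.4 mOsm/kg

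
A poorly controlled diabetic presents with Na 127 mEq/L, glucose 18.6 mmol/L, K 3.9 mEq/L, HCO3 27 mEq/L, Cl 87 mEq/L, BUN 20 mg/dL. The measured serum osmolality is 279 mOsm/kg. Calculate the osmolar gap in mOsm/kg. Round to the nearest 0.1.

Calculated osmolality = 2·Na + glucose + BUN/2.8
= 2·127 + 18.6 + 20/2.8
= 254 + 18.60 + 7.14
= 279.74 mOsm/kg ≈ 279.7 mOsm/kg
Osmolar gap = measured − calculated = 279 − 279.7 = -0.7 mOsm/kg

-0.7 mOsm/kg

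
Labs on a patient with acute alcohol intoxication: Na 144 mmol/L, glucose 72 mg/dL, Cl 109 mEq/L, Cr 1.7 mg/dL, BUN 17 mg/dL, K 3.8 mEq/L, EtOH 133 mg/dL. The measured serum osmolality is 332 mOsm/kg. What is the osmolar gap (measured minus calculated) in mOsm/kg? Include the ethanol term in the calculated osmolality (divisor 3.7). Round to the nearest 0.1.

-2.0 mOsm/kg

Calculated osmolality = 2·Na + glucose/18 + BUN/2.8 + ethanol/3.7
= 2·144 + 72/18 + 17/2.8 + 133/3.7
= 288 + 4 + 6.07 + 35.95
= 334.02 mOsm/kg ≈ 334.0 mOsm/kg
Osmolar gap = measured − calculated = 332 − 334.0 = -2.0 mOsm/kg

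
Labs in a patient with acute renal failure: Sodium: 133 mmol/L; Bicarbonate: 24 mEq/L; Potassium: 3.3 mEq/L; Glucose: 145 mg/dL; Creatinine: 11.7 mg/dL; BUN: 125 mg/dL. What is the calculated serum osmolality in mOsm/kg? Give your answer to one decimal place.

318.7 mOsm/kg

Calculated osmolality = 2·Na + glucose/18 + BUN/2.8
= 2·133 + 145/18 + 125/2.8
= 266 + 8.06 + 44.64
= 318.7 mOsm/kg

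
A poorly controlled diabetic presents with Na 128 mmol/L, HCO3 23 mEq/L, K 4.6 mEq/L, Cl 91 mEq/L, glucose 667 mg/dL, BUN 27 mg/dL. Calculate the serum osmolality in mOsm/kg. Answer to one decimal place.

302.7 mOsm/kg

Calculated osmolality = 2·Na + glucose/18 + BUN/2.8
= 2·128 + 667/18 + 27/2.8
= 256 + 37.06 + 9.64
= 302.7 mOsm/kg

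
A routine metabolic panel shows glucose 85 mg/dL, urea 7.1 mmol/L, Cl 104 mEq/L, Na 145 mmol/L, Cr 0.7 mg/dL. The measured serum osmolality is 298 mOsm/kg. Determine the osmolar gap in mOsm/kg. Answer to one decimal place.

-3.8 mOsm/kg

Calculated osmolality = 2·Na + glucose/18 + urea
= 2·145 + 85/18 + 7.1
= 290 + 4.72 + 7.10
= 301.82 mOsm/kg ≈ 301.8 mOsm/kg
Osmolar gap = measured − calculated = 298 − 301.8 = -3.8 mOsm/kg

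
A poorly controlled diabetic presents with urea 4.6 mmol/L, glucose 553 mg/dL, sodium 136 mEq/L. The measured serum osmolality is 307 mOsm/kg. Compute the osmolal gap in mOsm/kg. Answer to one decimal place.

Calculated osmolality = 2·Na + glucose/18 + urea
= 2·136 + 553/18 + 4.6
= 272 + 30.72 + 4.60
= 307.32 mOsm/kg ≈ 307.3 mOsm/kg
Osmolar gap = measured − calculated = 307 − 307.3 = -0.3 mOsm/kg

-0.3 mOsm/kg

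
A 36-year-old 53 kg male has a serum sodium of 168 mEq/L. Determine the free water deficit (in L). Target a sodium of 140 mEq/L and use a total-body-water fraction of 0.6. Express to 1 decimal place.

6.4 L

TBW = 0.6 · 53 = 31.8 L
Free water deficit = TBW · (Na/140 − 1)
= 31.8 · (168/140 − 1)
= 31.8 · 0.2
= 6.36 L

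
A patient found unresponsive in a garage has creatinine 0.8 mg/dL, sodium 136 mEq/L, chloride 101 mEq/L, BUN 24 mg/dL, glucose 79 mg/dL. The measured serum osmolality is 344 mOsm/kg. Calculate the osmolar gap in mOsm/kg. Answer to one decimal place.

59.0 mOsm/kg

Calculated osmolality = 2·Na + glucose/18 + BUN/2.8
= 2·136 + 79/18 + 24/2.8
= 272 + 4.39 + 8.57
= 284.96 mOsm/kg ≈ 285.0 mOsm/kg
Osmolar gap = measured − calculated = 344 − 285.0 = 59.0 mOsm/kg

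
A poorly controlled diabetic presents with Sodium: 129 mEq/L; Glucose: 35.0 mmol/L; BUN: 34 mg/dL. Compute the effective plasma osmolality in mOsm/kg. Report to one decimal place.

293.0 mOsm/kg

Effective osmolality excludes urea (freely permeant across cell membranes):
2·Na + glucose
= 2·129 + 35
= 258 + 35
= 293 mOsm/kg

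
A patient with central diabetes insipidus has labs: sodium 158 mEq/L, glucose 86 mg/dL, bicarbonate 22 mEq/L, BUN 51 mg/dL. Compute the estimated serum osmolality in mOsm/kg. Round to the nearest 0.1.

Calculated osmolality = 2·Na + glucose/18 + BUN/2.8
= 2·158 + 86/18 + 51/2.8
= 316 + 4.78 + 18.21
= 338.99 mOsm/kg

339.0 mOsm/kg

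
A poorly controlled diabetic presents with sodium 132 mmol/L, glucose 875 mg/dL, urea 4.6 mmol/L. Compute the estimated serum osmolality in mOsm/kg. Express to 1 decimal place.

317.2 mOsm/kg

Calculated osmolality = 2·Na + glucose/18 + urea
= 2·132 + 875/18 + 4.6
= 264 + 48.61 + 4.60
= 317.21 mOsm/kg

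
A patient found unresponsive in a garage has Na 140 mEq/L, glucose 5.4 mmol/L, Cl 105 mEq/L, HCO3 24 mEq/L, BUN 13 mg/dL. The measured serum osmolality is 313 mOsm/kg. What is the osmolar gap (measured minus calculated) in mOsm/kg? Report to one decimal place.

23.0 mOsm/kg

Calculated osmolality = 2·Na + glucose + BUN/2.8
= 2·140 + 5.4 + 13/2.8
= 280 + 5.40 + 4.64
= 290.04 mOsm/kg ≈ 290.0 mOsm/kg
Osmolar gap = measured − calculated = 313 − 290.0 = 23.0 mOsm/kg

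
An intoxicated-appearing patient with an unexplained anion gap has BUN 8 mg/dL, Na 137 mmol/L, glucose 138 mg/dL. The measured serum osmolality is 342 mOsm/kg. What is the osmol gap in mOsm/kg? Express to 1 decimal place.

57.5 mOsm/kg

Calculated osmolality = 2·Na + glucose/18 + BUN/2.8
= 2·137 + 138/18 + 8/2.8
= 274 + 7.67 + 2.86
= 284.53 mOsm/kg ≈ 284.5 mOsm/kg
Osmolar gap = measured − calculated = 342 − 284.5 = 57.5 mOsm/kg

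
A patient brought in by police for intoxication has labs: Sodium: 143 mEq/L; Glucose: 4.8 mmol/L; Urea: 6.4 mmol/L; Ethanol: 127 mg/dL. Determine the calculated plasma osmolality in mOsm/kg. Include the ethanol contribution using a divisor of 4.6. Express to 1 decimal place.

Calculated osmolality = 2·Na + glucose + urea + ethanol/4.6
= 2·143 + 4.8 + 6.4 + 127/4.6
= 286 + 4.80 + 6.40 + 27.61
= 324.81 mOsm/kg

324.8 mOsm/kg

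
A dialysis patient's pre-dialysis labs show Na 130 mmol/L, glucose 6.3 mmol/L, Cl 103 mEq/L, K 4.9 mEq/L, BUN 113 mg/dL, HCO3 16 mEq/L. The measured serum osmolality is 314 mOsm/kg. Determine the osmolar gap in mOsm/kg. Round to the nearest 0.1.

Calculated osmolality = 2·Na + glucose + BUN/2.8
= 2·130 + 6.3 + 113/2.8
= 260 + 6.30 + 40.36
= 306.66 mOsm/kg ≈ 306.7 mOsm/kg
Osmolar gap = measured − calculated = 314 − 306.7 = 7.3 mOsm/kg

7.3 mOsm/kg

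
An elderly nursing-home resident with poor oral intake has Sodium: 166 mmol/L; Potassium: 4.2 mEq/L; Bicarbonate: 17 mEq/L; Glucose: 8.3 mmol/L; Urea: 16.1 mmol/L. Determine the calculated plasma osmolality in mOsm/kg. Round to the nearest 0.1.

356.4 mOsm/kg

Calculated osmolality = 2·Na + glucose + urea
= 2·166 + 8.3 + 16.1
= 332 + 8.30 + 16.10
= 356.4 mOsm/kg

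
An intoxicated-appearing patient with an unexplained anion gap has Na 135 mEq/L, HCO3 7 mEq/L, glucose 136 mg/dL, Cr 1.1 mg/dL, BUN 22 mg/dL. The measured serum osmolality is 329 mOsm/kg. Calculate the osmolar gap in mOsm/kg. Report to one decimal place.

Calculated osmolality = 2·Na + glucose/18 + BUN/2.8
= 2·135 + 136/18 + 22/2.8
= 270 + 7.56 + 7.86
= 285.42 mOsm/kg ≈ 285.4 mOsm/kg
Osmolar gap = measured − calculated = 329 − 285.4 = 43.6 mOsm/kg

43.6 mOsm/kg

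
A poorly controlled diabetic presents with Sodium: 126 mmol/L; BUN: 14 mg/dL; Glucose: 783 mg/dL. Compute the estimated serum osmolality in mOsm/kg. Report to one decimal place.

Calculated osmolality = 2·Na + glucose/18 + BUN/2.8
= 2·126 + 783/18 + 14/2.8
= 252 + 43.50 + 5
= 300.5 mOsm/kg

300.5 mOsm/kg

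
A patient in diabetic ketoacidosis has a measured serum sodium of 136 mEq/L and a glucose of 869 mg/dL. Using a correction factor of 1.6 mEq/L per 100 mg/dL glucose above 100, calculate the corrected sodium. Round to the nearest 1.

Corrected Na = measured Na + 1.6 · (glucose − 100)/100
= 136 + 1.6 · (869 − 100)/100
= 136 + 12.3
= 148.3 mEq/L

148 mEq/L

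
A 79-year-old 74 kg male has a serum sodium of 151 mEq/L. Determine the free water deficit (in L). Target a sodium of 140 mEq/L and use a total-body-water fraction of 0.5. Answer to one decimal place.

TBW = 0.5 · 74 = 37 L
Free water deficit = TBW · (Na/140 − 1)
= 37 · (151/140 − 1)
= 37 · 0.0786
= 2.91 L

2.9 L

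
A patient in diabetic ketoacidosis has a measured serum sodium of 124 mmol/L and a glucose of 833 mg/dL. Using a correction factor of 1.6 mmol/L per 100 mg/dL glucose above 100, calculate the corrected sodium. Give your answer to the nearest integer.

Corrected Na = measured Na + 1.6 · (glucose − 100)/100
= 124 + 1.6 · (833 − 100)/100
= 124 + 11.7
= 135.7 mmol/L

136 mmol/L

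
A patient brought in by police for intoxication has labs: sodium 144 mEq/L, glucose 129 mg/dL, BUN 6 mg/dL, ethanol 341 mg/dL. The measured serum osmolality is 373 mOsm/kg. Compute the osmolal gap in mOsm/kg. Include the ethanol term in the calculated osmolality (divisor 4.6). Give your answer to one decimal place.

Calculated osmolality = 2·Na + glucose/18 + BUN/2.8 + ethanol/4.6
= 2·144 + 129/18 + 6/2.8 + 341/4.6
= 288 + 7.17 + 2.14 + 74.13
= 371.44 mOsm/kg ≈ 371.4 mOsm/kg
Osmolar gap = measured − calculated = 373 − 371.4 = 1.6 mOsm/kg

1.6 mOsm/kg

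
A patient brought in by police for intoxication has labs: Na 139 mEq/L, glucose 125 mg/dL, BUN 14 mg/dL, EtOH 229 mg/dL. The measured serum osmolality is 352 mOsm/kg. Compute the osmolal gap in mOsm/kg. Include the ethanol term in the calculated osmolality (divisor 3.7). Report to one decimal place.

Calculated osmolality = 2·Na + glucose/18 + BUN/2.8 + ethanol/3.7
= 2·139 + 125/18 + 14/2.8 + 229/3.7
= 278 + 6.94 + 5 + 61.89
= 351.83 mOsm/kg ≈ 351.8 mOsm/kg
Osmolar gap = measured − calculated = 352 − 351.8 = 0.2 mOsm/kg

0.2 mOsm/kg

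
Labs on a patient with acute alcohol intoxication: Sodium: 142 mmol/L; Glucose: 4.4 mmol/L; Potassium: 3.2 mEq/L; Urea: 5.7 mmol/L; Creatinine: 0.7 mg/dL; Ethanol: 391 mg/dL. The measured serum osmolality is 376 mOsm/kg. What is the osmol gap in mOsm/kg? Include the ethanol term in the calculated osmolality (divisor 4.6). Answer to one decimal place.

Calculated osmolality = 2·Na + glucose + urea + ethanol/4.6
= 2·142 + 4.4 + 5.7 + 391/4.6
= 284 + 4.40 + 5.70 + 85
= 379.1 mOsm/kg ≈ 379.1 mOsm/kg
Osmolar gap = measured − calculated = 376 − 379.1 = -3.1 mOsm/kg

-3.1 mOsm/kg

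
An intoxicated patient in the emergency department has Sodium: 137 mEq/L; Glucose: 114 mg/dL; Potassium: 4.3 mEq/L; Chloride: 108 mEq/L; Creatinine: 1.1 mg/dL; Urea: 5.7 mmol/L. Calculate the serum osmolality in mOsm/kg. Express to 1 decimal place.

286.0 mOsm/kg

Calculated osmolality = 2·Na + glucose/18 + urea
= 2·137 + 114/18 + 5.7
= 274 + 6.33 + 5.70
= 286.03 mOsm/kg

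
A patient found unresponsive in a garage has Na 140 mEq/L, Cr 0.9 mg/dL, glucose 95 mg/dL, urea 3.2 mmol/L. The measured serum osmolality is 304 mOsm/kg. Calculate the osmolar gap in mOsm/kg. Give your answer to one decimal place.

Calculated osmolality = 2·Na + glucose/18 + urea
= 2·140 + 95/18 + 3.2
= 280 + 5.28 + 3.20
= 288.48 mOsm/kg ≈ 288.5 mOsm/kg
Osmolar gap = measured − calculated = 304 − 288.5 = 15.5 mOsm/kg

15.5 mOsm/kg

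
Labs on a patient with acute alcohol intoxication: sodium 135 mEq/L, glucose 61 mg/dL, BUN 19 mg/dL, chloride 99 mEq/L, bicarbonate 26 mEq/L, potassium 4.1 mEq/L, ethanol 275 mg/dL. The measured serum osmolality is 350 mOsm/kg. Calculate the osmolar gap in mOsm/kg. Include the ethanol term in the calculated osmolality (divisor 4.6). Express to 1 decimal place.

10.0 mOsm/kg

Calculated osmolality = 2·Na + glucose/18 + BUN/2.8 + ethanol/4.6
= 2·135 + 61/18 + 19/2.8 + 275/4.6
= 270 + 3.39 + 6.79 + 59.78
= 339.96 mOsm/kg ≈ 340.0 mOsm/kg
Osmolar gap = measured − calculated = 350 − 340.0 = 10.0 mOsm/kg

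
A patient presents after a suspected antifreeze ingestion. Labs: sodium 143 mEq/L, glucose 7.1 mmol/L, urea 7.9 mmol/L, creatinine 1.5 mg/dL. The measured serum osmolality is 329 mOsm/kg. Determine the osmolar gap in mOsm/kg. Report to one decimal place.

28.0 mOsm/kg

Calculated osmolality = 2·Na + glucose + urea
= 2·143 + 7.1 + 7.9
= 286 + 7.10 + 7.90
= 301 mOsm/kg ≈ 301.0 mOsm/kg
Osmolar gap = measured − calculated = 329 − 301.0 = 28.0 mOsm/kg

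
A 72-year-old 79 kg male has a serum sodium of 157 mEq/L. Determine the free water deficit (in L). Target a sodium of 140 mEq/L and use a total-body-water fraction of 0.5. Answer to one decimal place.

4.8 L

TBW = 0.5 · 79 = 39.5 L
Free water deficit = TBW · (Na/140 − 1)
= 39.5 · (157/140 − 1)
= 39.5 · 0.1214
= 4.8 L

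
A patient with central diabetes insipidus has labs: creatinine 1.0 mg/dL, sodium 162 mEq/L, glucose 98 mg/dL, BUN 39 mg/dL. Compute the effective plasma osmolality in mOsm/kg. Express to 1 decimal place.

329.4 mOsm/kg

Effective osmolality excludes urea (freely permeant across cell membranes):
2·Na + glucose/18
= 2·162 + 98/18
= 324 + 5.44
= 329.44 mOsm/kg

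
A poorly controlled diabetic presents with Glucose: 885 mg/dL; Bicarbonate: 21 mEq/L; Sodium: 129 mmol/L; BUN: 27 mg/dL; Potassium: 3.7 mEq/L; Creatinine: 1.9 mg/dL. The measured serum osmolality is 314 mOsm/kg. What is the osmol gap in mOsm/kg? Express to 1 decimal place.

-2.8 mOsm/kg

Calculated osmolality = 2·Na + glucose/18 + BUN/2.8
= 2·129 + 885/18 + 27/2.8
= 258 + 49.17 + 9.64
= 316.81 mOsm/kg ≈ 316.8 mOsm/kg
Osmolar gap = measured − calculated = 314 − 316.8 = -2.8 mOsm/kg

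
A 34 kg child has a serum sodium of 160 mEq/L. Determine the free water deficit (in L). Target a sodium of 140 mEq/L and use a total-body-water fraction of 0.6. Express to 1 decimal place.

TBW = 0.6 · 34 = 20.4 L
Free water deficit = TBW · (Na/140 − 1)
= 20.4 · (160/140 − 1)
= 20.4 · 0.1429
= 2.92 L

2.9 L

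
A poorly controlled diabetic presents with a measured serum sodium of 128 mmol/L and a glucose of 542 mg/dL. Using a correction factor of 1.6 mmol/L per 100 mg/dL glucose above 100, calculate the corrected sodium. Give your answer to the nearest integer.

135 mmol/L

Corrected Na = measured Na + 1.6 · (glucose − 100)/100
= 128 + 1.6 · (542 − 100)/100
= 128 + 7.1
= 135.1 mmol/L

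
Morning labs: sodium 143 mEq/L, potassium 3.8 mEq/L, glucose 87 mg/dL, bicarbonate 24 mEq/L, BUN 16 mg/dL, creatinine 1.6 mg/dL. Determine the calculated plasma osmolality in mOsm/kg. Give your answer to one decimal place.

296.5 mOsm/kg

Calculated osmolality = 2·Na + glucose/18 + BUN/2.8
= 2·143 + 87/18 + 16/2.8
= 286 + 4.83 + 5.71
= 296.54 mOsm/kg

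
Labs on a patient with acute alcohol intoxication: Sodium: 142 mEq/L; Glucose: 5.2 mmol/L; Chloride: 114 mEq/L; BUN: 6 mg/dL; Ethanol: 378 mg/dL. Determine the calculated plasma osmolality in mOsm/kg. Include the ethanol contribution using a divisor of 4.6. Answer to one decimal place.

373.5 mOsm/kg

Calculated osmolality = 2·Na + glucose + BUN/2.8 + ethanol/4.6
= 2·142 + 5.2 + 6/2.8 + 378/4.6
= 284 + 5.20 + 2.14 + 82.17
= 373.51 mOsm/kg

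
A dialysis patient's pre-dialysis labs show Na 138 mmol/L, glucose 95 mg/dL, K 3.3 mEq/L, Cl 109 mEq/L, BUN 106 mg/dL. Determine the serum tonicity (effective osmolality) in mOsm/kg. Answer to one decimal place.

Effective osmolality excludes urea (freely permeant across cell membranes):
2·Na + glucose/18
= 2·138 + 95/18
= 276 + 5.28
= 281.28 mOsm/kg

281.3 mOsm/kg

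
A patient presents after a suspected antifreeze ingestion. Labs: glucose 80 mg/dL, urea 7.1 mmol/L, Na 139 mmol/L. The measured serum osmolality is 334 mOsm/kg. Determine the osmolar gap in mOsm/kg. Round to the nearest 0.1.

Calculated osmolality = 2·Na + glucose/18 + urea
= 2·139 + 80/18 + 7.1
= 278 + 4.44 + 7.10
= 289.54 mOsm/kg ≈ 289.5 mOsm/kg
Osmolar gap = measured − calculated = 334 − 289.5 = 44.5 mOsm/kg

44.5 mOsm/kg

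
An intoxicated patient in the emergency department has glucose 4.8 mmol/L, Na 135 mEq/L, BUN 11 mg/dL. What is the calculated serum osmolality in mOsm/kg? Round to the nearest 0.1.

Calculated osmolality = 2·Na + glucose + BUN/2.8
= 2·135 + 4.8 + 11/2.8
= 270 + 4.80 + 3.93
= 278.73 mOsm/kg

278.7 mOsm/kg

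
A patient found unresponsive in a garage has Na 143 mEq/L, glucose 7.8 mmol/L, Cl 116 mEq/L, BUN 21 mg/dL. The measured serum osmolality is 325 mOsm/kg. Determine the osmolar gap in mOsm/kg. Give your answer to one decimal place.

Calculated osmolality = 2·Na + glucose + BUN/2.8
= 2·143 + 7.8 + 21/2.8
= 286 + 7.80 + 7.50
= 301.3 mOsm/kg ≈ 301.3 mOsm/kg
Osmolar gap = measured − calculated = 325 − 301.3 = 23.7 mOsm/kg

23.7 mOsm/kg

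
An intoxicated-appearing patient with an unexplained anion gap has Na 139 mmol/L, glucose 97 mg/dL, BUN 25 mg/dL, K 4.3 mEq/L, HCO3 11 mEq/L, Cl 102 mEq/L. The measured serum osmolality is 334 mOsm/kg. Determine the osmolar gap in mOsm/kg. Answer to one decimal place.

41.7 mOsm/kg

Calculated osmolality = 2·Na + glucose/18 + BUN/2.8
= 2·139 + 97/18 + 25/2.8
= 278 + 5.39 + 8.93
= 292.32 mOsm/kg ≈ 292.3 mOsm/kg
Osmolar gap = measured − calculated = 334 − 292.3 = 41.7 mOsm/kg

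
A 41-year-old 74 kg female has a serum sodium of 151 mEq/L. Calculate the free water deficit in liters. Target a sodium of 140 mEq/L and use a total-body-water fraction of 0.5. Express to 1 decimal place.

TBW = 0.5 · 74 = 37 L
Free water deficit = TBW · (Na/140 − 1)
= 37 · (151/140 − 1)
= 37 · 0.0786
= 2.91 L

2.9 L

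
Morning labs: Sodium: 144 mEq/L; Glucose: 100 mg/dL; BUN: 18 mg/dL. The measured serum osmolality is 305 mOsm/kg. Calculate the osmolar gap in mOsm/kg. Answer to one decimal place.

Calculated osmolality = 2·Na + glucose/18 + BUN/2.8
= 2·144 + 100/18 + 18/2.8
= 288 + 5.56 + 6.43
= 299.99 mOsm/kg ≈ 300.0 mOsm/kg
Osmolar gap = measured − calculated = 305 − 300.0 = 5.0 mOsm/kg

5.0 mOsm/kg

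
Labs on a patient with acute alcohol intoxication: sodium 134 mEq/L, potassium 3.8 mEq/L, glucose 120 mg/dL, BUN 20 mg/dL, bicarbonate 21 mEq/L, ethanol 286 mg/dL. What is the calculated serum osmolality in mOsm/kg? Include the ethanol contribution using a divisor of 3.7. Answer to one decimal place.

Calculated osmolality = 2·Na + glucose/18 + BUN/2.8 + ethanol/3.7
= 2·134 + 120/18 + 20/2.8 + 286/3.7
= 268 + 6.67 + 7.14 + 77.30
= 359.11 mOsm/kg

359.1 mOsm/kg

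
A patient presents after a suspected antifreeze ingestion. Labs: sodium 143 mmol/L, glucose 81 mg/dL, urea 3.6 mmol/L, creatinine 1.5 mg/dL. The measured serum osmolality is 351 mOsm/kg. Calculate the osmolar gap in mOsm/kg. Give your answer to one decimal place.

Calculated osmolality = 2·Na + glucose/18 + urea
= 2·143 + 81/18 + 3.6
= 286 + 4.50 + 3.60
= 294.1 mOsm/kg ≈ 294.1 mOsm/kg
Osmolar gap = measured − calculated = 351 − 294.1 = 56.9 mOsm/kg

56.9 mOsm/kg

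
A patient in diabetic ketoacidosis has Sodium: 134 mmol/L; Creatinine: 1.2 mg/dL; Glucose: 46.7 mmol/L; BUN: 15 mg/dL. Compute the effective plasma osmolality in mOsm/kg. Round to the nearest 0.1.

314.7 mOsm/kg

Effective osmolality excludes urea (freely permeant across cell membranes):
2·Na + glucose
= 2·134 + 46.7
= 268 + 46.7
= 314.7 mOsm/kg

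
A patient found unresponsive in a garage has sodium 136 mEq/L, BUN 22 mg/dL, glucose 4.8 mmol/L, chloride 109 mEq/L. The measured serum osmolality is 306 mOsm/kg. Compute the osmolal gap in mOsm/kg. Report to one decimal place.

21.3 mOsm/kg

Calculated osmolality = 2·Na + glucose + BUN/2.8
= 2·136 + 4.8 + 22/2.8
= 272 + 4.80 + 7.86
= 284.66 mOsm/kg ≈ 284.7 mOsm/kg
Osmolar gap = measured − calculated = 306 − 284.7 = 21.3 mOsm/kg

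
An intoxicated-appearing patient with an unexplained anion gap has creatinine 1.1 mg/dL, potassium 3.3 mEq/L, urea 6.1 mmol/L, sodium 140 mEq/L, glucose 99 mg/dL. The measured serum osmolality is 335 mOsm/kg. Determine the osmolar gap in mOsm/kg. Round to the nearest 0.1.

43.4 mOsm/kg

Calculated osmolality = 2·Na + glucose/18 + urea
= 2·140 + 99/18 + 6.1
= 280 + 5.50 + 6.10
= 291.6 mOsm/kg ≈ 291.6 mOsm/kg
Osmolar gap = measured − calculated = 335 − 291.6 = 43.4 mOsm/kg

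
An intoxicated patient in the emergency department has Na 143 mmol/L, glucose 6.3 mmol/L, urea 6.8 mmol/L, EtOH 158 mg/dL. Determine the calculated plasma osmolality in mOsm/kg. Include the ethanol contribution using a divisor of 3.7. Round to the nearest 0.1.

341.8 mOsm/kg

Calculated osmolality = 2·Na + glucose + urea + ethanol/3.7
= 2·143 + 6.3 + 6.8 + 158/3.7
= 286 + 6.30 + 6.80 + 42.70
= 341.8 mOsm/kg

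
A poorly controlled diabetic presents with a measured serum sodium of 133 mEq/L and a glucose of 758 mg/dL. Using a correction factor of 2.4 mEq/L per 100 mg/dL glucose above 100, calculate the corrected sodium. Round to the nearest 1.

Corrected Na = measured Na + 2.4 · (glucose − 100)/100
= 133 + 2.4 · (758 − 100)/100
= 133 + 15.8
= 148.8 mEq/L

149 mEq/L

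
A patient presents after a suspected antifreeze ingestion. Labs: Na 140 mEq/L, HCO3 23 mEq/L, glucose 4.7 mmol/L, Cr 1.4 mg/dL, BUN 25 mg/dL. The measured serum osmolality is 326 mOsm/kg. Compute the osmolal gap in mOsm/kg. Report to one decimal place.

32.4 mOsm/kg

Calculated osmolality = 2·Na + glucose + BUN/2.8
= 2·140 + 4.7 + 25/2.8
= 280 + 4.70 + 8.93
= 293.63 mOsm/kg ≈ 293.6 mOsm/kg
Osmolar gap = measured − calculated = 326 − 293.6 = 32.4 mOsm/kg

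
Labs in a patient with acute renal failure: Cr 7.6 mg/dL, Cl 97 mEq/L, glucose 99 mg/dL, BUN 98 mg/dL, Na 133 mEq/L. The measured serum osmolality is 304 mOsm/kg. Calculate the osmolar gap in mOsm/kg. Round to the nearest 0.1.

-2.5 mOsm/kg

Calculated osmolality = 2·Na + glucose/18 + BUN/2.8
= 2·133 + 99/18 + 98/2.8
= 266 + 5.50 + 35
= 306.5 mOsm/kg ≈ 306.5 mOsm/kg
Osmolar gap = measured − calculated = 304 − 306.5 = -2.5 mOsm/kg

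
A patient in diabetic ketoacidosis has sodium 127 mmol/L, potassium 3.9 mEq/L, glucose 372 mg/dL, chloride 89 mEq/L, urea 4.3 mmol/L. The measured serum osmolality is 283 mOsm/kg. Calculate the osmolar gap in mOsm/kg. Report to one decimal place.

4.0 mOsm/kg

Calculated osmolality = 2·Na + glucose/18 + urea
= 2·127 + 372/18 + 4.3
= 254 + 20.67 + 4.30
= 278.97 mOsm/kg ≈ 279.0 mOsm/kg
Osmolar gap = measured − calculated = 283 − 279.0 = 4.0 mOsm/kg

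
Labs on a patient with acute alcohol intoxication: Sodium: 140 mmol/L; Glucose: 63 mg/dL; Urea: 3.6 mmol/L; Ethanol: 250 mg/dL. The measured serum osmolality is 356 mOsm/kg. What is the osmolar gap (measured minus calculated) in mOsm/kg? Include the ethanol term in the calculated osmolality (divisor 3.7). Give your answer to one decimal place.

Calculated osmolality = 2·Na + glucose/18 + urea + ethanol/3.7
= 2·140 + 63/18 + 3.6 + 250/3.7
= 280 + 3.50 + 3.60 + 67.57
= 354.67 mOsm/kg ≈ 354.7 mOsm/kg
Osmolar gap = measured − calculated = 356 − 354.7 = 1.3 mOsm/kg

1.3 mOsm/kg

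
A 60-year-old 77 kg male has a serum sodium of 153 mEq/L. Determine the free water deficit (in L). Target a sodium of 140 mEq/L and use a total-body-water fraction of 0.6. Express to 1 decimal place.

4.3 L

TBW = 0.6 · 77 = 46.2 L
Free water deficit = TBW · (Na/140 − 1)
= 46.2 · (153/140 − 1)
= 46.2 · 0.0929
= 4.29 L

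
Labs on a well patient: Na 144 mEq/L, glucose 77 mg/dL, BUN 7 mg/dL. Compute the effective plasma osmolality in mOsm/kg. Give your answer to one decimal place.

Effective osmolality excludes urea (freely permeant across cell membranes):
2·Na + glucose/18
= 2·144 + 77/18
= 288 + 4.28
= 292.28 mOsm/kg

292.3 mOsm/kg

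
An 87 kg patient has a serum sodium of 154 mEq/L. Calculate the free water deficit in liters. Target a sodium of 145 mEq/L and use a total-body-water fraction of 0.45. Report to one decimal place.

2.4 L

TBW = 0.45 · 87 = 39.15 L
Free water deficit = TBW · (Na/145 − 1)
= 39.15 · (154/145 − 1)
= 39.15 · 0.0621
= 2.43 L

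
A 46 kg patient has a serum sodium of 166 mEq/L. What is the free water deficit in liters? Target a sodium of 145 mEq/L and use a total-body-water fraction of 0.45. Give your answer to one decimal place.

3.0 L

TBW = 0.45 · 46 = 20.7 L
Free water deficit = TBW · (Na/145 − 1)
= 20.7 · (166/145 − 1)
= 20.7 · 0.1448
= 3 L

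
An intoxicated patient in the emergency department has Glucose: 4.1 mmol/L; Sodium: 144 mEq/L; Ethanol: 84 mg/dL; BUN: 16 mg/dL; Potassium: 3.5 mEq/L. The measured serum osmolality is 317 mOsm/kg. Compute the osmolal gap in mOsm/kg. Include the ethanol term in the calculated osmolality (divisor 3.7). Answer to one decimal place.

Calculated osmolality = 2·Na + glucose + BUN/2.8 + ethanol/3.7
= 2·144 + 4.1 + 16/2.8 + 84/3.7
= 288 + 4.10 + 5.71 + 22.70
= 320.51 mOsm/kg ≈ 320.5 mOsm/kg
Osmolar gap = measured − calculated = 317 − 320.5 = -3.5 mOsm/kg

-3.5 mOsm/kg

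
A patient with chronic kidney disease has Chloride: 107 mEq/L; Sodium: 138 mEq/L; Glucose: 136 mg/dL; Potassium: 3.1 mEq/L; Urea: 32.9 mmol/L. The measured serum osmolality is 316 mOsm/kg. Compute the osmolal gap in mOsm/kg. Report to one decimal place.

-0.5 mOsm/kg

Calculated osmolality = 2·Na + glucose/18 + urea
= 2·138 + 136/18 + 32.9
= 276 + 7.56 + 32.90
= 316.46 mOsm/kg ≈ 316.5 mOsm/kg
Osmolar gap = measured − calculated = 316 − 316.5 = -0.5 mOsm/kg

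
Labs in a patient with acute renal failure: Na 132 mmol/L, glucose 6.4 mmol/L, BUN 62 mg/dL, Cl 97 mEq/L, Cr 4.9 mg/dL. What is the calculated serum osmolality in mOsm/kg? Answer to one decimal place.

Calculated osmolality = 2·Na + glucose + BUN/2.8
= 2·132 + 6.4 + 62/2.8
= 264 + 6.40 + 22.14
= 292.54 mOsm/kg

292.5 mOsm/kg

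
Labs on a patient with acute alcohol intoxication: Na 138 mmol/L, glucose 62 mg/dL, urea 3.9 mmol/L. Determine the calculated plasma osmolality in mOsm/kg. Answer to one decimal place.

283.3 mOsm/kg

Calculated osmolality = 2·Na + glucose/18 + urea
= 2·138 + 62/18 + 3.9
= 276 + 3.44 + 3.90
= 283.34 mOsm/kg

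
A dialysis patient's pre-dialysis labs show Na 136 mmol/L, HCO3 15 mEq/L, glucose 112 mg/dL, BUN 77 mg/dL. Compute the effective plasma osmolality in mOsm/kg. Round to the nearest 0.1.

Effective osmolality excludes urea (freely permeant across cell membranes):
2·Na + glucose/18
= 2·136 + 112/18
= 272 + 6.22
= 278.22 mOsm/kg

278.2 mOsm/kg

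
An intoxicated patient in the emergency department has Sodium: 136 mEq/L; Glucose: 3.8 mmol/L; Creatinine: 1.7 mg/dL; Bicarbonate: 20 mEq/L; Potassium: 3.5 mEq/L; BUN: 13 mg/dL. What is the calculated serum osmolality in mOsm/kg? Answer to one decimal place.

280.4 mOsm/kg

Calculated osmolality = 2·Na + glucose + BUN/2.8
= 2·136 + 3.8 + 13/2.8
= 272 + 3.80 + 4.64
= 280.44 mOsm/kg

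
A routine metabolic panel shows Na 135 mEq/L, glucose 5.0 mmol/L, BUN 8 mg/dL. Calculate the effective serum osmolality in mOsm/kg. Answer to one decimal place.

Effective osmolality excludes urea (freely permeant across cell membranes):
2·Na + glucose
= 2·135 + 5
= 270 + 5
= 275 mOsm/kg

275.0 mOsm/kg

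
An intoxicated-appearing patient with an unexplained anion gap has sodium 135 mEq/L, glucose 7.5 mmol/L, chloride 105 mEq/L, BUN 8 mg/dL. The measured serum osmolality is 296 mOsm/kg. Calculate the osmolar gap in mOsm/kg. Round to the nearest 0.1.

15.6 mOsm/kg

Calculated osmolality = 2·Na + glucose + BUN/2.8
= 2·135 + 7.5 + 8/2.8
= 270 + 7.50 + 2.86
= 280.36 mOsm/kg ≈ 280.4 mOsm/kg
Osmolar gap = measured − calculated = 296 − 280.4 = 15.6 mOsm/kg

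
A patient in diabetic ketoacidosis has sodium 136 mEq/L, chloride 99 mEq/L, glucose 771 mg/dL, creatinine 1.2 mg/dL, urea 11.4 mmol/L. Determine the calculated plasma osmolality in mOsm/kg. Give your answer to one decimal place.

Calculated osmolality = 2·Na + glucose/18 + urea
= 2·136 + 771/18 + 11.4
= 272 + 42.83 + 11.40
= 326.23 mOsm/kg

326.2 mOsm/kg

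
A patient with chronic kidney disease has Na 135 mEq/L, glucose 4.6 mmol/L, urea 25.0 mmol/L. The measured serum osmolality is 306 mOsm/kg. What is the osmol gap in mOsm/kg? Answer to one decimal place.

Calculated osmolality = 2·Na + glucose + urea
= 2·135 + 4.6 + 25
= 270 + 4.60 + 25
= 299.6 mOsm/kg ≈ 299.6 mOsm/kg
Osmolar gap = measured − calculated = 306 − 299.6 = 6.4 mOsm/kg

6.4 mOsm/kg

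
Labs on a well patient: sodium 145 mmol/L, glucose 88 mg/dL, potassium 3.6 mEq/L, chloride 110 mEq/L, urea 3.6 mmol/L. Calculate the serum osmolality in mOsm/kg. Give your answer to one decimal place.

Calculated osmolality = 2·Na + glucose/18 + urea
= 2·145 + 88/18 + 3.6
= 290 + 4.89 + 3.60
= 298.49 mOsm/kg

298.5 mOsm/kg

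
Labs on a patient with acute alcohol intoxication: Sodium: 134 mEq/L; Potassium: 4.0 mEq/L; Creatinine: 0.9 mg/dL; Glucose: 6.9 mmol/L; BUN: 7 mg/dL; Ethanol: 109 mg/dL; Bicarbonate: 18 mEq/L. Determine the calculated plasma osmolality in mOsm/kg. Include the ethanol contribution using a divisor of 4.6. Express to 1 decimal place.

301.1 mOsm/kg

Calculated osmolality = 2·Na + glucose + BUN/2.8 + ethanol/4.6
= 2·134 + 6.9 + 7/2.8 + 109/4.6
= 268 + 6.90 + 2.50 + 23.70
= 301.1 mOsm/kg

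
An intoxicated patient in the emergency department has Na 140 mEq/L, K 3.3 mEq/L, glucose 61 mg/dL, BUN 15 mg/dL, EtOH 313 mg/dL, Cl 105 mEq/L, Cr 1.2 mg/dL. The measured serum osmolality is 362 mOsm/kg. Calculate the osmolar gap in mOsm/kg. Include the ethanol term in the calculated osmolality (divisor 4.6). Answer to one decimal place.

Calculated osmolality = 2·Na + glucose/18 + BUN/2.8 + ethanol/4.6
= 2·140 + 61/18 + 15/2.8 + 313/4.6
= 280 + 3.39 + 5.36 + 68.04
= 356.79 mOsm/kg ≈ 356.8 mOsm/kg
Osmolar gap = measured − calculated = 362 − 356.8 = 5.2 mOsm/kg

5.2 mOsm/kg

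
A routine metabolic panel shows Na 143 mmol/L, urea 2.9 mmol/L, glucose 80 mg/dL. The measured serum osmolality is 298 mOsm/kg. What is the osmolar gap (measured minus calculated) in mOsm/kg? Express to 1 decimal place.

Calculated osmolality = 2·Na + glucose/18 + urea
= 2·143 + 80/18 + 2.9
= 286 + 4.44 + 2.90
= 293.34 mOsm/kg ≈ 293.3 mOsm/kg
Osmolar gap = measured − calculated = 298 − 293.3 = 4.7 mOsm/kg

4.7 mOsm/kg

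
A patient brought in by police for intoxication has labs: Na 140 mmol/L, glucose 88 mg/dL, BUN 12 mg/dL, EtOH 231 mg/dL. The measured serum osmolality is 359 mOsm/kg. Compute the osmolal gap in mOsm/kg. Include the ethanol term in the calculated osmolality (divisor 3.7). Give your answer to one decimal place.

Calculated osmolality = 2·Na + glucose/18 + BUN/2.8 + ethanol/3.7
= 2·140 + 88/18 + 12/2.8 + 231/3.7
= 280 + 4.89 + 4.29 + 62.43
= 351.61 mOsm/kg ≈ 351.6 mOsm/kg
Osmolar gap = measured − calculated = 359 − 351.6 = 7.4 mOsm/kg

7.4 mOsm/kg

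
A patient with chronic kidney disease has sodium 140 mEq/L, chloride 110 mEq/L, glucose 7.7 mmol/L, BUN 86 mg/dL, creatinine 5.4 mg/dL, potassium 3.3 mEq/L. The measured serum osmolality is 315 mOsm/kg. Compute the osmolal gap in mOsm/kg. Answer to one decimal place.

-3.4 mOsm/kg

Calculated osmolality = 2·Na + glucose + BUN/2.8
= 2·140 + 7.7 + 86/2.8
= 280 + 7.70 + 30.71
= 318.41 mOsm/kg ≈ 318.4 mOsm/kg
Osmolar gap = measured − calculated = 315 − 318.4 = -3.4 mOsm/kg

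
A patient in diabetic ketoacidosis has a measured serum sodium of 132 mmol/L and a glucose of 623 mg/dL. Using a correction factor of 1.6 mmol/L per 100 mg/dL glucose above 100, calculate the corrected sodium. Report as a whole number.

Corrected Na = measured Na + 1.6 · (glucose − 100)/100
= 132 + 1.6 · (623 − 100)/100
= 132 + 8.4
= 140.4 mmol/L

140 mmol/L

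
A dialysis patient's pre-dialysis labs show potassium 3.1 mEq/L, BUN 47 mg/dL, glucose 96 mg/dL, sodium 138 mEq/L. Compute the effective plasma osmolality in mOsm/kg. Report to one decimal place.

281.3 mOsm/kg

Effective osmolality excludes urea (freely permeant across cell membranes):
2·Na + glucose/18
= 2·138 + 96/18
= 276 + 5.33
= 281.33 mOsm/kg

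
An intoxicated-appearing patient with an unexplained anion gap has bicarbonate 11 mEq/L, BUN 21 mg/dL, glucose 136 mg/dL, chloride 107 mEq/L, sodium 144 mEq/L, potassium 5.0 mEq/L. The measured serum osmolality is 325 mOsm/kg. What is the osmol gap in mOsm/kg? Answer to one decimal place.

Calculated osmolality = 2·Na + glucose/18 + BUN/2.8
= 2·144 + 136/18 + 21/2.8
= 288 + 7.56 + 7.50
= 303.06 mOsm/kg ≈ 303.1 mOsm/kg
Osmolar gap = measured − calculated = 325 − 303.1 = 21.9 mOsm/kg

21.9 mOsm/kg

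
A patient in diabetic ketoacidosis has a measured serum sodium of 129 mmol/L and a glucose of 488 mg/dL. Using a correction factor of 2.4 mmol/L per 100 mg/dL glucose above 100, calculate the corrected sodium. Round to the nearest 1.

Corrected Na = measured Na + 2.4 · (glucose − 100)/100
= 129 + 2.4 · (488 − 100)/100
= 129 + 9.3
= 138.3 mmol/L

138 mmol/L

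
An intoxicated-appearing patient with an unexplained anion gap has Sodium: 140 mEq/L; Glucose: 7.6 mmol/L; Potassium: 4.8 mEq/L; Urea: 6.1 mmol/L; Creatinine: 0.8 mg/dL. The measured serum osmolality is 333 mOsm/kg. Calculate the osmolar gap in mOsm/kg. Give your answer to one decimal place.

39.3 mOsm/kg

Calculated osmolality = 2·Na + glucose + urea
= 2·140 + 7.6 + 6.1
= 280 + 7.60 + 6.10
= 293.7 mOsm/kg ≈ 293.7 mOsm/kg
Osmolar gap = measured − calculated = 333 − 293.7 = 39.3 mOsm/kg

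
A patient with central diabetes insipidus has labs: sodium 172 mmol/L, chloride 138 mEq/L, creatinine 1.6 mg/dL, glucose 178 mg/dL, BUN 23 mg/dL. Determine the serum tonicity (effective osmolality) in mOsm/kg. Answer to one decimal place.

353.9 mOsm/kg

Effective osmolality excludes urea (freely permeant across cell membranes):
2·Na + glucose/18
= 2·172 + 178/18
= 344 + 9.89
= 353.89 mOsm/kg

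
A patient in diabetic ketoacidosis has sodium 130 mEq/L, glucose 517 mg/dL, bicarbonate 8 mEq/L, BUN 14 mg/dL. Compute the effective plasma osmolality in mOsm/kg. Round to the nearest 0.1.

288.7 mOsm/kg

Effective osmolality excludes urea (freely permeant across cell membranes):
2·Na + glucose/18
= 2·130 + 517/18
= 260 + 28.72
= 288.72 mOsm/kg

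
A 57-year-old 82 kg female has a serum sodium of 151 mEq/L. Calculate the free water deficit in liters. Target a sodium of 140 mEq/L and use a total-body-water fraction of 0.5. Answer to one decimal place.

TBW = 0.5 · 82 = 41 L
Free water deficit = TBW · (Na/140 − 1)
= 41 · (151/140 − 1)
= 41 · 0.0786
= 3.22 L

3.2 L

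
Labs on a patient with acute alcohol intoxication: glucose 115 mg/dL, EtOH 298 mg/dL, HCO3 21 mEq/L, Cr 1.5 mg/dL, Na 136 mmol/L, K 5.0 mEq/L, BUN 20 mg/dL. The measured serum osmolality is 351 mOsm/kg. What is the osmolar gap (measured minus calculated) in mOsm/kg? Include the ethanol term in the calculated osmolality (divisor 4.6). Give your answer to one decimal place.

Calculated osmolality = 2·Na + glucose/18 + BUN/2.8 + ethanol/4.6
= 2·136 + 115/18 + 20/2.8 + 298/4.6
= 272 + 6.39 + 7.14 + 64.78
= 350.31 mOsm/kg ≈ 350.3 mOsm/kg
Osmolar gap = measured − calculated = 351 − 350.3 = 0.7 mOsm/kg

0.7 mOsm/kg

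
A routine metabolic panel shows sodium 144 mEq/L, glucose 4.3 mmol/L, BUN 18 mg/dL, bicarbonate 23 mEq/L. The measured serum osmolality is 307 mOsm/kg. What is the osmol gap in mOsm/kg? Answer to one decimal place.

8.3 mOsm/kg

Calculated osmolality = 2·Na + glucose + BUN/2.8
= 2·144 + 4.3 + 18/2.8
= 288 + 4.30 + 6.43
= 298.73 mOsm/kg ≈ 298.7 mOsm/kg
Osmolar gap = measured − calculated = 307 − 298.7 = 8.3 mOsm/kg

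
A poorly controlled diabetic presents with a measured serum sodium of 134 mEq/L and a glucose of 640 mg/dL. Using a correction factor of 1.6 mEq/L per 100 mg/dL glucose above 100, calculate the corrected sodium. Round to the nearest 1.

Corrected Na = measured Na + 1.6 · (glucose − 100)/100
= 134 + 1.6 · (640 − 100)/100
= 134 + 8.6
= 142.6 mEq/L

143 mEq/L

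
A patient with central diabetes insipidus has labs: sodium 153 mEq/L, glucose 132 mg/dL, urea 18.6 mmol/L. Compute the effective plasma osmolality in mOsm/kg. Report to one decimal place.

313.3 mOsm/kg

Effective osmolality excludes urea (freely permeant across cell membranes):
2·Na + glucose/18
= 2·153 + 132/18
= 306 + 7.33
= 313.33 mOsm/kg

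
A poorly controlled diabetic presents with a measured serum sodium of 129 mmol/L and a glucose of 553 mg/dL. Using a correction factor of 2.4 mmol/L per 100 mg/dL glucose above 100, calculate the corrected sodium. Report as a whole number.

Corrected Na = measured Na + 2.4 · (glucose − 100)/100
= 129 + 2.4 · (553 − 100)/100
= 129 + 10.9
= 139.9 mmol/L

140 mmol/L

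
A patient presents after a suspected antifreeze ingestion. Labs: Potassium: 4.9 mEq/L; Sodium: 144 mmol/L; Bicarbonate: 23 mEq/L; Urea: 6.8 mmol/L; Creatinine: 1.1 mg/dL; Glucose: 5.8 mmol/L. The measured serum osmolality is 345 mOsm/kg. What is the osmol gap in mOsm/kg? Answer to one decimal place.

44.4 mOsm/kg

Calculated osmolality = 2·Na + glucose + urea
= 2·144 + 5.8 + 6.8
= 288 + 5.80 + 6.80
= 300.6 mOsm/kg ≈ 300.6 mOsm/kg
Osmolar gap = measured − calculated = 345 − 300.6 = 44.4 mOsm/kg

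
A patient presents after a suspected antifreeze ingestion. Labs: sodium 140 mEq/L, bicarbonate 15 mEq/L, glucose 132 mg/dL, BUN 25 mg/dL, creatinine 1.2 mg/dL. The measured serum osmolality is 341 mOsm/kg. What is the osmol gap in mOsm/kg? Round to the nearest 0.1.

44.7 mOsm/kg

Calculated osmolality = 2·Na + glucose/18 + BUN/2.8
= 2·140 + 132/18 + 25/2.8
= 280 + 7.33 + 8.93
= 296.26 mOsm/kg ≈ 296.3 mOsm/kg
Osmolar gap = measured − calculated = 341 − 296.3 = 44.7 mOsm/kg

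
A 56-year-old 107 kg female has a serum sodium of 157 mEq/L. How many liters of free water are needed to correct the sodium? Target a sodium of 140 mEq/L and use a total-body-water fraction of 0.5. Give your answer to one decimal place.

6.5 L

TBW = 0.5 · 107 = 53.5 L
Free water deficit = TBW · (Na/140 − 1)
= 53.5 · (157/140 − 1)
= 53.5 · 0.1214
= 6.49 L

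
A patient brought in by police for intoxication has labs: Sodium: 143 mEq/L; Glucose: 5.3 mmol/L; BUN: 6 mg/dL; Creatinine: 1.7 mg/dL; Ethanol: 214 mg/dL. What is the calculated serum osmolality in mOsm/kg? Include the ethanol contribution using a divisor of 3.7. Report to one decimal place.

351.3 mOsm/kg

Calculated osmolality = 2·Na + glucose + BUN/2.8 + ethanol/3.7
= 2·143 + 5.3 + 6/2.8 + 214/3.7
= 286 + 5.30 + 2.14 + 57.84
= 351.28 mOsm/kg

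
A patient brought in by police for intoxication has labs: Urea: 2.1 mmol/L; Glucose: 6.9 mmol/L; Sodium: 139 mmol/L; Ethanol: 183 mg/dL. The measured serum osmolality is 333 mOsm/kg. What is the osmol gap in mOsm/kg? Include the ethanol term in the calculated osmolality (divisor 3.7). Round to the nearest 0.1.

Calculated osmolality = 2·Na + glucose + urea + ethanol/3.7
= 2·139 + 6.9 + 2.1 + 183/3.7
= 278 + 6.90 + 2.10 + 49.46
= 336.46 mOsm/kg ≈ 336.5 mOsm/kg
Osmolar gap = measured − calculated = 333 − 336.5 = -3.5 mOsm/kg

-3.5 mOsm/kg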